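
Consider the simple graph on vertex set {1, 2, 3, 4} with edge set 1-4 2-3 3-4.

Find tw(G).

1

A width-1 tree decomposition is:
Bags: B1 = {2, 3}  B2 = {3, 4}  B3 = {1, 4}
Tree: B1–B2, B2–B3
The largest bag has 2 vertices, giving width 1; this decomposition certifies tw(G) ≤ 1. Since G has at least one edge (e.g. 2–3), it is not an edgeless graph, so tw(G) ≥ 1. Hence tw(G) = 1 exactly.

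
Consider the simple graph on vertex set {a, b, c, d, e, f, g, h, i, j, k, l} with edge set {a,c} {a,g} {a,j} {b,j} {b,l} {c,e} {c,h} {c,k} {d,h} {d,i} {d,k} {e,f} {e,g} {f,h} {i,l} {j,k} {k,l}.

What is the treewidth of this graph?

3

A width-3 tree decomposition is:
Bags: B1 = {b, d, i, l}  B2 = {b, d, k, l}  B3 = {b, d, j, k}  B4 = {d, h, j, k}  B5 = {c, h, j, k}  B6 = {a, c, h, j}  B7 = {a, c, f, h}  B8 = {a, c, e, f}  B9 = {a, e, f, g}
Tree: B1–B2, B2–B3, B3–B4, B4–B5, B5–B6, B6–B7, B7–B8, B8–B9
Each bag holds 4 vertices, so the decomposition has width 3, which upper-bounds the treewidth. For the lower bound: the 4 vertex sets {b,i,l}, {d}, {k}, {a,c,h,j} are disjoint, each induces a connected subgraph, and every pair is joined by at least one edge of G. Contracting each set to a single vertex therefore yields K_{4} as a minor, and since treewidth is minor-monotone, tw(G) ≥ tw(K_{4}) = 3. The upper and lower bounds meet at 3, so that is the treewidth.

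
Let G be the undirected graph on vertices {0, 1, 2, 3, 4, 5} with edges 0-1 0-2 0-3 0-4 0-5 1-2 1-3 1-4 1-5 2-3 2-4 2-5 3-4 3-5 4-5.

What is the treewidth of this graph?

5

A width-5 tree decomposition is:
Bags: B1 = {0, 1, 2, 3, 4, 5}
Tree: (single bag)
With just one bag of size 6, the width is 6 − 1 = 5, so tw(G) ≤ 5. Conversely, {0, 1, 2, 3, 4, 5} is a clique of size 6, and the vertices of any clique must share a bag in every tree decomposition; so some bag has ≥ 6 vertices and tw(G) ≥ 5. Therefore the treewidth is 5.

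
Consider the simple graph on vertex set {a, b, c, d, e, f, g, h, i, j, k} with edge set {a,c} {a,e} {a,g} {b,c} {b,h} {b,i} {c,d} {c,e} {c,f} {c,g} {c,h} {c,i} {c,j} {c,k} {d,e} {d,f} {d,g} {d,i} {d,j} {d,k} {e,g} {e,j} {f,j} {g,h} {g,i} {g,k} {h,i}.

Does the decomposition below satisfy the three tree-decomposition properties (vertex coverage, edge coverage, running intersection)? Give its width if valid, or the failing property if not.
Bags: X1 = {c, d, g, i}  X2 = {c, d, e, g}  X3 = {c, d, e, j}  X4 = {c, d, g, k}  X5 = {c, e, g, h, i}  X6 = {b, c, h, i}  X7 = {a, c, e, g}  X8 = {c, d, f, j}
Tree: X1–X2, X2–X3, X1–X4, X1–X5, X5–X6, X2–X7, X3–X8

A tree decomposition must satisfy three properties: every vertex lies in some bag; for every edge, both endpoints lie together in some bag; and for every vertex, the bags containing it form a connected subtree. Here bags containing vertex e are not connected in the tree, so the decomposition is invalid.

No — bags containing vertex e are not connected in the tree.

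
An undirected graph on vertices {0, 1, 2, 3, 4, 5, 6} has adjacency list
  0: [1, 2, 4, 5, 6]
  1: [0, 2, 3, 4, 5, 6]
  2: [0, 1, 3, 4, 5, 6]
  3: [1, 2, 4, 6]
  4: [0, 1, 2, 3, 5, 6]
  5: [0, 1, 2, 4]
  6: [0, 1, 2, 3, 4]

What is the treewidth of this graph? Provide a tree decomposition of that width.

Each bag holds 5 vertices, so the decomposition has width 4, which upper-bounds the treewidth. On the other hand G contains the 5-clique {0, 1, 2, 4, 5}. A clique must lie in a single bag of any decomposition, so no decomposition can have width below 4. Combining the bounds, tw(G) = 4.

Treewidth 4.
One such decomposition:
Bags: B1 = {0, 1, 2, 4, 6}  B2 = {0, 1, 2, 4, 5}  B3 = {1, 2, 3, 4, 6}
Tree: B1–B2, B1–B3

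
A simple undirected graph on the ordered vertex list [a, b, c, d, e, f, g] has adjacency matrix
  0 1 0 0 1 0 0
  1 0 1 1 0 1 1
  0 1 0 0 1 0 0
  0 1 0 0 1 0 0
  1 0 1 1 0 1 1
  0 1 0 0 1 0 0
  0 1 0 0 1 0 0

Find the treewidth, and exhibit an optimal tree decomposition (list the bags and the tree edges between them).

Treewidth 2.
Bags: B1 = {b, e, f}  B2 = {b, d, e}  B3 = {b, e, g}  B4 = {b, c, e}  B5 = {a, b, e}
Tree: B1–B2, B2–B3, B3–B4, B4–B5

Each bag holds 3 vertices, so the decomposition has width 2, which upper-bounds the treewidth. The edges b–f–e–d–b form a cycle, so G is not a tree and its treewidth is at least 2. Hence tw(G) = 2 exactly.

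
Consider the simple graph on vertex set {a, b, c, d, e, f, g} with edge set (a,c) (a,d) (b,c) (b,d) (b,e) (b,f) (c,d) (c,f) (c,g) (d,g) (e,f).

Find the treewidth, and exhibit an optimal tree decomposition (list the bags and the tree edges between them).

Treewidth 2.
One optimal decomposition is:
Bags: B1 = {c, d, g}  B2 = {b, c, d}  B3 = {b, c, f}  B4 = {a, c, d}  B5 = {b, e, f}
Tree: B1–B2, B2–B3, B2–B4, B3–B5

Every bag has size at most 3, so the width is 3 − 1 = 2 and tw(G) ≤ 2. On the other hand G contains the 3-clique {b, e, f}. A clique must lie in a single bag of any decomposition, so no decomposition can have width below 2. Hence tw(G) = 2 exactly.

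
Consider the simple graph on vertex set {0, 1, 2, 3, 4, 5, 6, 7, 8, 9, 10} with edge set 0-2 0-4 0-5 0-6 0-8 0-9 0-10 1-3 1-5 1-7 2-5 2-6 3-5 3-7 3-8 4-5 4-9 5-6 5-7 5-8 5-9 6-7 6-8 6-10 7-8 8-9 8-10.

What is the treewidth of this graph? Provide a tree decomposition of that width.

Treewidth 3.
One optimal decomposition is:
Bags: B1 = {0, 5, 6, 8}  B2 = {0, 5, 8, 9}  B3 = {5, 6, 7, 8}  B4 = {0, 4, 5, 9}  B5 = {0, 2, 5, 6}  B6 = {3, 5, 7, 8}  B7 = {0, 6, 8, 10}  B8 = {1, 3, 5, 7}
Tree: B1–B2, B1–B3, B2–B4, B1–B5, B3–B6, B1–B7, B6–B8

Each bag holds 4 vertices, so the decomposition has width 3, which upper-bounds the treewidth. On the other hand G contains the 4-clique {0, 6, 8, 10}. A clique must lie in a single bag of any decomposition, so no decomposition can have width below 3. Hence tw(G) = 3 exactly.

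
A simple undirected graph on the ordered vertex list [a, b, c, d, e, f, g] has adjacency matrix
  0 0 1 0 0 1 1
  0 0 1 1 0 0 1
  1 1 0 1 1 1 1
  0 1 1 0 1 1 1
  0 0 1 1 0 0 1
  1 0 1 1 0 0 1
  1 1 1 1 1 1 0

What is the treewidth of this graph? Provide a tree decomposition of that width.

The largest bag has 4 vertices, giving width 3; this decomposition certifies tw(G) ≤ 3. On the other hand G contains the 4-clique {c, d, e, g}. A clique must lie in a single bag of any decomposition, so no decomposition can have width below 3. Hence tw(G) = 3 exactly.

Treewidth 3.
Bags: B1 = {b, c, d, g}  B2 = {c, d, f, g}  B3 = {c, d, e, g}  B4 = {a, c, f, g}
Tree: B1–B2, B1–B3, B2–B4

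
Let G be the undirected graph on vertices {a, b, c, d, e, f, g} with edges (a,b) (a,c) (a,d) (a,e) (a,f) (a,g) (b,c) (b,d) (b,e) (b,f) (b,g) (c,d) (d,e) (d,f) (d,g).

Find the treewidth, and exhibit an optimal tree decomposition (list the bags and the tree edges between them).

The largest bag has 4 vertices, giving width 3; this decomposition certifies tw(G) ≤ 3. On the other hand G contains the 4-clique {a, b, d, g}. A clique must lie in a single bag of any decomposition, so no decomposition can have width below 3. The upper and lower bounds meet at 3, so that is the treewidth.

Treewidth 3.
One such decomposition:
Bags: B1 = {a, b, d, g}  B2 = {a, b, d, e}  B3 = {a, b, d, f}  B4 = {a, b, c, d}
Tree: B1–B2, B1–B3, B2–B4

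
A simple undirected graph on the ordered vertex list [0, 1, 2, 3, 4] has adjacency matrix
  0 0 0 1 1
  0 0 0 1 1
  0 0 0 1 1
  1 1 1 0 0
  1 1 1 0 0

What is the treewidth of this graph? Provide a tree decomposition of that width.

Treewidth 2.
Bags: B1 = {1, 3, 4}  B2 = {2, 3, 4}  B3 = {0, 3, 4}
Tree: B1–B2, B2–B3

Every bag has size at most 3, so the width is 3 − 1 = 2 and tw(G) ≤ 2. The edges 4–1–3–2–4 form a cycle, so G is not a tree and its treewidth is at least 2. Hence tw(G) = 2 exactly.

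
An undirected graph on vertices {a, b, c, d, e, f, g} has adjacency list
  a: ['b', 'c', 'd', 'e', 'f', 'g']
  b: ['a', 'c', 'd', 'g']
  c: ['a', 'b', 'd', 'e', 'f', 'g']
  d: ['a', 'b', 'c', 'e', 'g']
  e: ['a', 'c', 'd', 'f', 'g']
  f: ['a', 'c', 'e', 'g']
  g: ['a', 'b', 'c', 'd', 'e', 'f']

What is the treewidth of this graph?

4

A width-4 tree decomposition is:
Bags: B1 = {a, c, e, f, g}  B2 = {a, c, d, e, g}  B3 = {a, b, c, d, g}
Tree: B1–B2, B2–B3
Every bag has size at most 5, so the width is 5 − 1 = 4 and tw(G) ≤ 4. Conversely, {a, c, d, e, g} is a clique of size 5, and the vertices of any clique must share a bag in every tree decomposition; so some bag has ≥ 5 vertices and tw(G) ≥ 4. Therefore the treewidth is 4.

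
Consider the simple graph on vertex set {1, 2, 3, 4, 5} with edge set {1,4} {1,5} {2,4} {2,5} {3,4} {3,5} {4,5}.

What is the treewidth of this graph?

2

A width-2 tree decomposition is:
Bags: B1 = {2, 4, 5}  B2 = {3, 4, 5}  B3 = {1, 4, 5}
Tree: B1–B2, B2–B3
Every bag has size at most 3, so the width is 3 − 1 = 2 and tw(G) ≤ 2. On the other hand G contains the 3-clique {1, 4, 5}. A clique must lie in a single bag of any decomposition, so no decomposition can have width below 2. Hence tw(G) = 2 exactly.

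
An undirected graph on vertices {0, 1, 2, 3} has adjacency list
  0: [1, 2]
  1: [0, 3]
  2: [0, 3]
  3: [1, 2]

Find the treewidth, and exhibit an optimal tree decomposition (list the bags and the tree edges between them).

Treewidth 2.
One such decomposition:
Bags: B1 = {0, 1, 3}  B2 = {0, 2, 3}
Tree: B1–B2

The largest bag has 3 vertices, giving width 2; this decomposition certifies tw(G) ≤ 2. For the lower bound, G contains the cycle 3–1–0–2–3, so G is not a forest; only forests have treewidth ≤ 1, hence tw(G) ≥ 2. Therefore the treewidth is 2.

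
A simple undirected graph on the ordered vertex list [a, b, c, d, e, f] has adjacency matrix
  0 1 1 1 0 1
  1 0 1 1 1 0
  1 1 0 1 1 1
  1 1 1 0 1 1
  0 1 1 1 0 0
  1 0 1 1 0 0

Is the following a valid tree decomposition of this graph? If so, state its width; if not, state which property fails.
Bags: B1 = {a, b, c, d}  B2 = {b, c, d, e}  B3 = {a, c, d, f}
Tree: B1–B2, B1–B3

Yes; width 3.

Every vertex of G appears in some bag (union = {a, b, c, d, e, f}); every edge is covered by a bag; and for each vertex v the set of bags containing v is connected in the bag tree. The decomposition is therefore valid. The largest bag has 4 vertices, so the width is 3.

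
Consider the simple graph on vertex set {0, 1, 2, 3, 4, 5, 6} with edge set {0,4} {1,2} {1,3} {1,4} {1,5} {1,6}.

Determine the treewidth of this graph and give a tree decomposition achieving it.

Each bag holds 2 vertices, so the decomposition has width 1, which upper-bounds the treewidth. G has an edge, so its treewidth is at least 1. Therefore the treewidth is 1.

Treewidth 1.
Bags: B1 = {1, 4}  B2 = {1, 3}  B3 = {1, 5}  B4 = {1, 6}  B5 = {0, 4}  B6 = {1, 2}
Tree: B1–B2, B2–B3, B2–B4, B1–B5, B1–B6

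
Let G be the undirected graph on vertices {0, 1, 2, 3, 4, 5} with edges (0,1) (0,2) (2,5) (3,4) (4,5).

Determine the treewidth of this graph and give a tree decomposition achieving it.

Every bag has size at most 2, so the width is 2 − 1 = 1 and tw(G) ≤ 1. Any graph with an edge has treewidth ≥ 1, and G has the edge 3–4. Therefore the treewidth is 1.

Treewidth 1.
One such decomposition:
Bags: B1 = {3, 4}  B2 = {4, 5}  B3 = {2, 5}  B4 = {0, 2}  B5 = {0, 1}
Tree: B1–B2, B2–B3, B3–B4, B4–B5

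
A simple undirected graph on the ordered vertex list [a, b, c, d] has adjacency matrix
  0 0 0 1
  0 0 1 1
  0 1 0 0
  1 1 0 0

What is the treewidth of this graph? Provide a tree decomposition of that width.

Each bag holds 2 vertices, so the decomposition has width 1, which upper-bounds the treewidth. Since G has at least one edge (e.g. c–b), it is not an edgeless graph, so tw(G) ≥ 1. Therefore the treewidth is 1.

Treewidth 1.
One optimal decomposition is:
Bags: B1 = {b, c}  B2 = {b, d}  B3 = {a, d}
Tree: B1–B2, B2–B3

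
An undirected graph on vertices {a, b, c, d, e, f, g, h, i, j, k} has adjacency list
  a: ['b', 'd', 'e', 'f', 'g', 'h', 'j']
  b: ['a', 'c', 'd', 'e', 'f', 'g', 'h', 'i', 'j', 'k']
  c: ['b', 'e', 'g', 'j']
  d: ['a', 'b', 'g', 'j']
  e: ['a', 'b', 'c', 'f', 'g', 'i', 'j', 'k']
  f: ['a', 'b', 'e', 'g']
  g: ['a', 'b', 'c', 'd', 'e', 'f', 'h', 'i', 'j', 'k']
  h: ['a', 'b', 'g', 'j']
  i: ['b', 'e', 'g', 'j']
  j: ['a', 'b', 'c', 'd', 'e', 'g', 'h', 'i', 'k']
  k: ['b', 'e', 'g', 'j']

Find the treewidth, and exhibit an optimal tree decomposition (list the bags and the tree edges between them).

The largest bag has 5 vertices, giving width 4; this decomposition certifies tw(G) ≤ 4. Conversely, {a, b, d, g, j} is a clique of size 5, and the vertices of any clique must share a bag in every tree decomposition; so some bag has ≥ 5 vertices and tw(G) ≥ 4. Hence tw(G) = 4 exactly.

Treewidth 4.
Bags: B1 = {a, b, e, g, j}  B2 = {a, b, d, g, j}  B3 = {b, c, e, g, j}  B4 = {a, b, e, f, g}  B5 = {a, b, g, h, j}  B6 = {b, e, g, i, j}  B7 = {b, e, g, j, k}
Tree: B1–B2, B1–B3, B1–B4, B2–B5, B3–B6, B6–B7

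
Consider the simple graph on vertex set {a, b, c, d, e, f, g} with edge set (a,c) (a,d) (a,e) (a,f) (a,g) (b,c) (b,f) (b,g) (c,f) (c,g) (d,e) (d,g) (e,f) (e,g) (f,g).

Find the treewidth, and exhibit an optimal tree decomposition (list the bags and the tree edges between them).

Treewidth 3.
One optimal decomposition is:
Bags: B1 = {a, c, f, g}  B2 = {b, c, f, g}  B3 = {a, e, f, g}  B4 = {a, d, e, g}
Tree: B1–B2, B1–B3, B3–B4

Each bag holds 4 vertices, so the decomposition has width 3, which upper-bounds the treewidth. On the other hand G contains the 4-clique {a, d, e, g}. A clique must lie in a single bag of any decomposition, so no decomposition can have width below 3. Hence tw(G) = 3 exactly.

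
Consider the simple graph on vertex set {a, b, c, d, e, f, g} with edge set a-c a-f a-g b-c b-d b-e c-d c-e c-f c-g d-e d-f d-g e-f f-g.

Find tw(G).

3

A width-3 tree decomposition is:
Bags: B1 = {b, c, d, e}  B2 = {c, d, e, f}  B3 = {c, d, f, g}  B4 = {a, c, f, g}
Tree: B1–B2, B2–B3, B3–B4
Each bag holds 4 vertices, so the decomposition has width 3, which upper-bounds the treewidth. Conversely, {c, d, f, g} is a clique of size 4, and the vertices of any clique must share a bag in every tree decomposition; so some bag has ≥ 4 vertices and tw(G) ≥ 3. Combining the bounds, tw(G) = 3.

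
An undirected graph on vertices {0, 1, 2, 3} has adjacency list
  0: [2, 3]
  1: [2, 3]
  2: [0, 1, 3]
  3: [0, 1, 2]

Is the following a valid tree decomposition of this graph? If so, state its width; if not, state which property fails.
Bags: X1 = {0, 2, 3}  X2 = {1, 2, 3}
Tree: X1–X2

Vertex coverage: the bags together contain {0, 1, 2, 3}, the full vertex set. Edge coverage: each edge of G has both endpoints in at least one bag. Running intersection: for every vertex, the bags containing it form a connected subtree. All three properties hold, so this is a valid tree decomposition of width max|bag| − 1 = 2, and hence tw(G) ≤ 2.

Yes; width 2.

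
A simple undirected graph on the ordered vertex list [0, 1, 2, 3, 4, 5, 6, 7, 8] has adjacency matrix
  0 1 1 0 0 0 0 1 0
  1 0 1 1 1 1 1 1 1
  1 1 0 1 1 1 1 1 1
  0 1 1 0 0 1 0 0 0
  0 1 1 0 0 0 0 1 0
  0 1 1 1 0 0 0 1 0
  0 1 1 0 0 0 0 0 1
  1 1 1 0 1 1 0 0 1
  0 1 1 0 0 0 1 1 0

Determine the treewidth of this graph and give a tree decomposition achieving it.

Each bag holds 4 vertices, so the decomposition has width 3, which upper-bounds the treewidth. Conversely, {1, 2, 3, 5} is a clique of size 4, and the vertices of any clique must share a bag in every tree decomposition; so some bag has ≥ 4 vertices and tw(G) ≥ 3. Hence tw(G) = 3 exactly.

Treewidth 3.
One optimal decomposition is:
Bags: B1 = {1, 2, 5, 7}  B2 = {1, 2, 3, 5}  B3 = {1, 2, 7, 8}  B4 = {1, 2, 4, 7}  B5 = {1, 2, 6, 8}  B6 = {0, 1, 2, 7}
Tree: B1–B2, B1–B3, B3–B4, B3–B5, B3–B6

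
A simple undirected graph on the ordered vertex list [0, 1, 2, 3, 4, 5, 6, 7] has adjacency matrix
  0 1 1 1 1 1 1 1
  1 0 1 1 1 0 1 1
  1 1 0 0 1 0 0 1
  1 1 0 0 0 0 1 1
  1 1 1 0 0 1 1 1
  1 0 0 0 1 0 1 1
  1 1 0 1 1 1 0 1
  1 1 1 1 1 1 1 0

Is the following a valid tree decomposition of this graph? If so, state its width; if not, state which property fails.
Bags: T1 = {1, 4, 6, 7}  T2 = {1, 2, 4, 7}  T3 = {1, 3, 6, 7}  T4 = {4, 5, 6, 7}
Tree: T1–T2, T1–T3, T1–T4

No — vertex 0 appears in no bag.

A tree decomposition must satisfy three properties: every vertex lies in some bag; for every edge, both endpoints lie together in some bag; and for every vertex, the bags containing it form a connected subtree. Here vertex 0 appears in no bag, so the decomposition is invalid.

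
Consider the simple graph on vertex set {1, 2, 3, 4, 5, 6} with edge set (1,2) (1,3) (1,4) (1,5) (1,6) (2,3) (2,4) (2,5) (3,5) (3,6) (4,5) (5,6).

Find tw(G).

A width-3 tree decomposition is:
Bags: B1 = {1, 3, 5, 6}  B2 = {1, 2, 3, 5}  B3 = {1, 2, 4, 5}
Tree: B1–B2, B2–B3
Every bag has size at most 4, so the width is 4 − 1 = 3 and tw(G) ≤ 3. For the lower bound, the 4 vertices {1, 2, 3, 5} are pairwise adjacent, and any tree decomposition puts a clique entirely inside one bag — forcing width ≥ 3. The upper and lower bounds meet at 3, so that is the treewidth.

3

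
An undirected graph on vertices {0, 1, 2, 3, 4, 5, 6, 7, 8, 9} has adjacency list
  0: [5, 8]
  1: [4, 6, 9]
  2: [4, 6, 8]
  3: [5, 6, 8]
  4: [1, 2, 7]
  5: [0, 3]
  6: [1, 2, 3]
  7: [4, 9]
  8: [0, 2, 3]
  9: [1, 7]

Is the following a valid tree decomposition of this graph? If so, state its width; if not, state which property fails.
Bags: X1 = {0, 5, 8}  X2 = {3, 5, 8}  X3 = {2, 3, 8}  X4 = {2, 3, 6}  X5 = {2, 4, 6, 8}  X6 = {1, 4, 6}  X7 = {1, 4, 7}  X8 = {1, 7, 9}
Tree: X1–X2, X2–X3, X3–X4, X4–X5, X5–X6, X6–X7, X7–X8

No — bags containing vertex 8 are not connected in the tree.

A tree decomposition must satisfy three properties: every vertex lies in some bag; for every edge, both endpoints lie together in some bag; and for every vertex, the bags containing it form a connected subtree. Here bags containing vertex 8 are not connected in the tree, so the decomposition is invalid.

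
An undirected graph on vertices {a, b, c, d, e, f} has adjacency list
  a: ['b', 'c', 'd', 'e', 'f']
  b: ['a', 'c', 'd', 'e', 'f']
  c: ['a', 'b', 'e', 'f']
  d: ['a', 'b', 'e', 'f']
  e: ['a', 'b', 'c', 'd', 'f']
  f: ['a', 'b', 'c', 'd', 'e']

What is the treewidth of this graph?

A width-4 tree decomposition is:
Bags: B1 = {a, b, c, e, f}  B2 = {a, b, d, e, f}
Tree: B1–B2
The largest bag has 5 vertices, giving width 4; this decomposition certifies tw(G) ≤ 4. For the lower bound, the 5 vertices {a, b, d, e, f} are pairwise adjacent, and any tree decomposition puts a clique entirely inside one bag — forcing width ≥ 4. The upper and lower bounds meet at 4, so that is the treewidth.

4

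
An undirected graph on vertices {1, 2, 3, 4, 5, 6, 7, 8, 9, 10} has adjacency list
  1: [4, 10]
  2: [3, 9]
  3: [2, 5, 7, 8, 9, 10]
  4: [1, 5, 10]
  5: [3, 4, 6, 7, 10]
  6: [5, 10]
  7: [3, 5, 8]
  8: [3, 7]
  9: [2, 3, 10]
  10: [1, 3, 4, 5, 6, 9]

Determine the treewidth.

A width-2 tree decomposition is:
Bags: B1 = {3, 5, 7}  B2 = {3, 5, 10}  B3 = {5, 6, 10}  B4 = {4, 5, 10}  B5 = {3, 9, 10}  B6 = {1, 4, 10}  B7 = {3, 7, 8}  B8 = {2, 3, 9}
Tree: B1–B2, B2–B3, B3–B4, B2–B5, B4–B6, B1–B7, B5–B8
Every bag has size at most 3, so the width is 3 − 1 = 2 and tw(G) ≤ 2. For the lower bound, the 3 vertices {1, 4, 10} are pairwise adjacent, and any tree decomposition puts a clique entirely inside one bag — forcing width ≥ 2. Hence tw(G) = 2 exactly.

2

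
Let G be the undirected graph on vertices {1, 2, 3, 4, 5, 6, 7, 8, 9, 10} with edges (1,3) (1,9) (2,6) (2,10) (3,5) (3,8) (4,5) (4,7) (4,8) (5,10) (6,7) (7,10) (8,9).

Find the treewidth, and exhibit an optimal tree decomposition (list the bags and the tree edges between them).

Treewidth 2.
One such decomposition:
Bags: B1 = {2, 6, 7}  B2 = {2, 7, 10}  B3 = {4, 7, 10}  B4 = {4, 5, 10}  B5 = {4, 5, 8}  B6 = {3, 5, 8}  B7 = {3, 8, 9}  B8 = {1, 3, 9}
Tree: B1–B2, B2–B3, B3–B4, B4–B5, B5–B6, B6–B7, B7–B8

Each bag holds 3 vertices, so the decomposition has width 2, which upper-bounds the treewidth. The edges 6–2–10–7–6 form a cycle, so G is not a tree and its treewidth is at least 2. Hence tw(G) = 2 exactly.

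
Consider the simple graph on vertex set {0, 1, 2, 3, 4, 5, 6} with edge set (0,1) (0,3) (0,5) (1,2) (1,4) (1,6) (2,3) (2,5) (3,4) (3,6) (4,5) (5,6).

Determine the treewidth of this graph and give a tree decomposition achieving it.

Treewidth 3.
Bags: B1 = {0, 1, 3, 5}  B2 = {1, 2, 3, 5}  B3 = {1, 3, 5, 6}  B4 = {1, 3, 4, 5}
Tree: B1–B2, B2–B3, B3–B4

The largest bag has 4 vertices, giving width 3; this decomposition certifies tw(G) ≤ 3. For the lower bound: the 4 vertex sets {0,1}, {2,5}, {3}, {6} are disjoint, each induces a connected subgraph, and every pair is joined by at least one edge of G. Contracting each set to a single vertex therefore yields K_{4} as a minor, and since treewidth is minor-monotone, tw(G) ≥ tw(K_{4}) = 3. The upper and lower bounds meet at 3, so that is the treewidth.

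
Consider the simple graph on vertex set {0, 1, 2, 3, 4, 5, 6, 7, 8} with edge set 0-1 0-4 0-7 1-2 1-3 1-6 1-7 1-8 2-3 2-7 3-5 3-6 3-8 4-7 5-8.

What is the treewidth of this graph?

A width-2 tree decomposition is:
Bags: B1 = {1, 2, 7}  B2 = {1, 2, 3}  B3 = {1, 3, 8}  B4 = {1, 3, 6}  B5 = {0, 1, 7}  B6 = {0, 4, 7}  B7 = {3, 5, 8}
Tree: B1–B2, B2–B3, B2–B4, B1–B5, B5–B6, B3–B7
Each bag holds 3 vertices, so the decomposition has width 2, which upper-bounds the treewidth. Conversely, {0, 1, 7} is a clique of size 3, and the vertices of any clique must share a bag in every tree decomposition; so some bag has ≥ 3 vertices and tw(G) ≥ 2. Combining the bounds, tw(G) = 2.

2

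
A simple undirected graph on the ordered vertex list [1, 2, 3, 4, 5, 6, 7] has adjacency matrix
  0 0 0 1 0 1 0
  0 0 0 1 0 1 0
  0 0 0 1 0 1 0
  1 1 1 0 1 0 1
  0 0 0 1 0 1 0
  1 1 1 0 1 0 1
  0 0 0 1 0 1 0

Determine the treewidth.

A width-2 tree decomposition is:
Bags: B1 = {1, 4, 6}  B2 = {2, 4, 6}  B3 = {3, 4, 6}  B4 = {4, 5, 6}  B5 = {4, 6, 7}
Tree: B1–B2, B2–B3, B3–B4, B4–B5
The largest bag has 3 vertices, giving width 2; this decomposition certifies tw(G) ≤ 2. The edges 6–1–4–2–6 form a cycle, so G is not a tree and its treewidth is at least 2. Combining the bounds, tw(G) = 2.

2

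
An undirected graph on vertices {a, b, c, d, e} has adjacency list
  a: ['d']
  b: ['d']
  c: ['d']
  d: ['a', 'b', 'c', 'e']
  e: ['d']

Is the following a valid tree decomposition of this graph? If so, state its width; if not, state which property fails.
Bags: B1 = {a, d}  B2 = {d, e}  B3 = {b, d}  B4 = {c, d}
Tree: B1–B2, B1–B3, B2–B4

Yes; width 1.

Checking the three conditions: (i) the bags cover all of {a, b, c, d, e}; (ii) for each edge, some bag contains both endpoints; (iii) the bags containing any fixed vertex form a subtree. All hold, so the decomposition is valid with width 2 − 1 = 1.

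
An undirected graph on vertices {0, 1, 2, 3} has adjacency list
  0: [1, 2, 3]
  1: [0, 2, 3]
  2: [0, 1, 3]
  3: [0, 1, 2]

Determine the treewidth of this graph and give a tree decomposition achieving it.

A single bag containing all 4 vertices is trivially a valid decomposition of width 3. Conversely, {0, 1, 2, 3} is a clique of size 4, and the vertices of any clique must share a bag in every tree decomposition; so some bag has ≥ 4 vertices and tw(G) ≥ 3. The upper and lower bounds meet at 3, so that is the treewidth.

Treewidth 3.
One optimal decomposition is:
Bags: B1 = {0, 1, 2, 3}
Tree: (single bag)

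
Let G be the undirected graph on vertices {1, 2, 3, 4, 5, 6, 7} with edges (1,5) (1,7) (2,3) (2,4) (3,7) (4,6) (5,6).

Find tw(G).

A width-2 tree decomposition is:
Bags: B1 = {2, 3, 7}  B2 = {1, 2, 7}  B3 = {1, 2, 5}  B4 = {2, 5, 6}  B5 = {2, 4, 6}
Tree: B1–B2, B2–B3, B3–B4, B4–B5
Every bag has size at most 3, so the width is 3 − 1 = 2 and tw(G) ≤ 2. The edges 2–3–7–1–5–6–4–2 form a cycle, so G is not a tree and its treewidth is at least 2. The upper and lower bounds meet at 2, so that is the treewidth.

2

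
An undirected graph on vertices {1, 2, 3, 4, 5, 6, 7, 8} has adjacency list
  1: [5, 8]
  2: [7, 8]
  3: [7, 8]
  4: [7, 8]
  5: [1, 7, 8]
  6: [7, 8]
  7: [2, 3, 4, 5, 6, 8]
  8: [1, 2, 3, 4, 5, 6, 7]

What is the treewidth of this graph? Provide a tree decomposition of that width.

Each bag holds 3 vertices, so the decomposition has width 2, which upper-bounds the treewidth. For the lower bound, the 3 vertices {1, 5, 8} are pairwise adjacent, and any tree decomposition puts a clique entirely inside one bag — forcing width ≥ 2. The upper and lower bounds meet at 2, so that is the treewidth.

Treewidth 2.
One such decomposition:
Bags: B1 = {4, 7, 8}  B2 = {3, 7, 8}  B3 = {2, 7, 8}  B4 = {6, 7, 8}  B5 = {5, 7, 8}  B6 = {1, 5, 8}
Tree: B1–B2, B1–B3, B1–B4, B2–B5, B5–B6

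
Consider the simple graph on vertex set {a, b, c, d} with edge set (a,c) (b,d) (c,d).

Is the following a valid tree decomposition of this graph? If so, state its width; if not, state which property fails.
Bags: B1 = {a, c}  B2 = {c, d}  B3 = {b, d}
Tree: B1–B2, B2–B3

Yes; width 1.

Vertex coverage: the bags together contain {a, b, c, d}, the full vertex set. Edge coverage: each edge of G has both endpoints in at least one bag. Running intersection: for every vertex, the bags containing it form a connected subtree. All three properties hold, so this is a valid tree decomposition of width max|bag| − 1 = 1, and hence tw(G) ≤ 1.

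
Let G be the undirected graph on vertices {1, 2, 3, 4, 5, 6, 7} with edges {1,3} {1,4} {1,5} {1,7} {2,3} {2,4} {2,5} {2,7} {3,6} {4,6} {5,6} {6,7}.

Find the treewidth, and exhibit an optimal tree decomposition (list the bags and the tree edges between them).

Treewidth 3.
Bags: B1 = {1, 2, 4, 6}  B2 = {1, 2, 5, 6}  B3 = {1, 2, 3, 6}  B4 = {1, 2, 6, 7}
Tree: B1–B2, B2–B3, B3–B4

Each bag holds 4 vertices, so the decomposition has width 3, which upper-bounds the treewidth. For the lower bound: the 4 vertex sets {2,4}, {5,6}, {1}, {3} are disjoint, each induces a connected subgraph, and every pair is joined by at least one edge of G. Contracting each set to a single vertex therefore yields K_{4} as a minor, and since treewidth is minor-monotone, tw(G) ≥ tw(K_{4}) = 3. Therefore the treewidth is 3.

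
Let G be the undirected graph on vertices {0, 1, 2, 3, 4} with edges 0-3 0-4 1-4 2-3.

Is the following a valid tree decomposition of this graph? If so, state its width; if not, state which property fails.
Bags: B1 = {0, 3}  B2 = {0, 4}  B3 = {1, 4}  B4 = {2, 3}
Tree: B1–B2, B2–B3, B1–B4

Yes; width 1.

Checking the three conditions: (i) the bags cover all of {0, 1, 2, 3, 4}; (ii) for each edge, some bag contains both endpoints; (iii) the bags containing any fixed vertex form a subtree. All hold, so the decomposition is valid with width 2 − 1 = 1.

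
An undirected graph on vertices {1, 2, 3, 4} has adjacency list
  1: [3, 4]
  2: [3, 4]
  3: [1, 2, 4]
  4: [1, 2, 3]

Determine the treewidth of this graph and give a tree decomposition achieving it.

The largest bag has 3 vertices, giving width 2; this decomposition certifies tw(G) ≤ 2. On the other hand G contains the 3-clique {1, 3, 4}. A clique must lie in a single bag of any decomposition, so no decomposition can have width below 2. Combining the bounds, tw(G) = 2.

Treewidth 2.
One such decomposition:
Bags: B1 = {2, 3, 4}  B2 = {1, 3, 4}
Tree: B1–B2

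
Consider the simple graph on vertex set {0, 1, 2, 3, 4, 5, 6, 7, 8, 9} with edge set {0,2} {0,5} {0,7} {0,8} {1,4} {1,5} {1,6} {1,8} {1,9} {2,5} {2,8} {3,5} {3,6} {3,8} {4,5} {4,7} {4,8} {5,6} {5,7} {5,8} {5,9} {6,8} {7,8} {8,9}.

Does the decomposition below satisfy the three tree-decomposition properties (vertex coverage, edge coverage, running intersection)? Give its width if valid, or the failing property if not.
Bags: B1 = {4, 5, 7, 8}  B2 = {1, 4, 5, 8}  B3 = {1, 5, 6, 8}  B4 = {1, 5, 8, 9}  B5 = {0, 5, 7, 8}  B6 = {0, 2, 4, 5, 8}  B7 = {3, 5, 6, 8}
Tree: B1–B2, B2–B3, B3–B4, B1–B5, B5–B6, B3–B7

A tree decomposition must satisfy three properties: every vertex lies in some bag; for every edge, both endpoints lie together in some bag; and for every vertex, the bags containing it form a connected subtree. Here bags containing vertex 4 are not connected in the tree, so the decomposition is invalid.

No — bags containing vertex 4 are not connected in the tree.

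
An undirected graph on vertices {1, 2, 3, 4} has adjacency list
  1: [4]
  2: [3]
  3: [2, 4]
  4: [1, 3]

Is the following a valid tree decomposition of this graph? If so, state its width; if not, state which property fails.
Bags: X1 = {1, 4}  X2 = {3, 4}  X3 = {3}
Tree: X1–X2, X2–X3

No — vertex 2 appears in no bag.

A tree decomposition must satisfy three properties: every vertex lies in some bag; for every edge, both endpoints lie together in some bag; and for every vertex, the bags containing it form a connected subtree. Here vertex 2 appears in no bag, so the decomposition is invalid.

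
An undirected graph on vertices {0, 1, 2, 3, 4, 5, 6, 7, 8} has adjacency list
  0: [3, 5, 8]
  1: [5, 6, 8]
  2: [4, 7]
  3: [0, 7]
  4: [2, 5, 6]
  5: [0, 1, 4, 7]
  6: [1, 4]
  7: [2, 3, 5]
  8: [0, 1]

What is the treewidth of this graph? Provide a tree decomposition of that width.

Every bag has size at most 4, so the width is 4 − 1 = 3 and tw(G) ≤ 3. For the lower bound: the 4 vertex sets {0,3,8}, {1}, {5}, {2,4,6,7} are disjoint, each induces a connected subgraph, and every pair is joined by at least one edge of G. Contracting each set to a single vertex therefore yields K_{4} as a minor, and since treewidth is minor-monotone, tw(G) ≥ tw(K_{4}) = 3. The upper and lower bounds meet at 3, so that is the treewidth.

Treewidth 3.
One optimal decomposition is:
Bags: B1 = {0, 1, 3, 8}  B2 = {0, 1, 3, 5}  B3 = {1, 3, 5, 7}  B4 = {1, 5, 6, 7}  B5 = {4, 5, 6, 7}  B6 = {2, 4, 6, 7}
Tree: B1–B2, B2–B3, B3–B4, B4–B5, B5–B6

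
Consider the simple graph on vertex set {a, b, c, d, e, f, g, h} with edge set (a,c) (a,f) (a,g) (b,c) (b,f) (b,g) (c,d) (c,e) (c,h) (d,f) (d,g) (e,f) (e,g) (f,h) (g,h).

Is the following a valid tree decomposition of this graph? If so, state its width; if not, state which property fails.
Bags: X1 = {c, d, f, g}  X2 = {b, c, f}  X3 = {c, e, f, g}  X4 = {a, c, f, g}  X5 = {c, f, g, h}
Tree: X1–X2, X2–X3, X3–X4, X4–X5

No — edge (g,b) lies in no bag.

A tree decomposition must satisfy three properties: every vertex lies in some bag; for every edge, both endpoints lie together in some bag; and for every vertex, the bags containing it form a connected subtree. Here edge (g,b) lies in no bag, so the decomposition is invalid.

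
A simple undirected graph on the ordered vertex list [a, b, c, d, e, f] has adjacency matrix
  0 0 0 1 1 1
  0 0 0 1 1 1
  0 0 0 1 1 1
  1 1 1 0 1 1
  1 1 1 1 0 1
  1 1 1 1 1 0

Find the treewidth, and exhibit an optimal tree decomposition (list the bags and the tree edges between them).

Treewidth 3.
Bags: B1 = {a, d, e, f}  B2 = {b, d, e, f}  B3 = {c, d, e, f}
Tree: B1–B2, B2–B3

Every bag has size at most 4, so the width is 4 − 1 = 3 and tw(G) ≤ 3. Conversely, {c, d, e, f} is a clique of size 4, and the vertices of any clique must share a bag in every tree decomposition; so some bag has ≥ 4 vertices and tw(G) ≥ 3. The upper and lower bounds meet at 3, so that is the treewidth.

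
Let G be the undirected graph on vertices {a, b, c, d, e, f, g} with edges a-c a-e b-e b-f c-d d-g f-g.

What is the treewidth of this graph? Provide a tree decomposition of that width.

Treewidth 2.
One such decomposition:
Bags: B1 = {a, c, e}  B2 = {c, d, e}  B3 = {d, e, g}  B4 = {e, f, g}  B5 = {b, e, f}
Tree: B1–B2, B2–B3, B3–B4, B4–B5

Each bag holds 3 vertices, so the decomposition has width 2, which upper-bounds the treewidth. The edges e–a–c–d–g–f–b–e form a cycle, so G is not a tree and its treewidth is at least 2. The upper and lower bounds meet at 2, so that is the treewidth.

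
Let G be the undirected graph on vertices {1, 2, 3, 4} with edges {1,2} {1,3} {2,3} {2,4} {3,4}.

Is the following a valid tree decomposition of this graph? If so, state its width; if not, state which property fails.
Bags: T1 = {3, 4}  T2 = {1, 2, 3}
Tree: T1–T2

No — edge (2,4) lies in no bag.

A tree decomposition must satisfy three properties: every vertex lies in some bag; for every edge, both endpoints lie together in some bag; and for every vertex, the bags containing it form a connected subtree. Here edge (2,4) lies in no bag, so the decomposition is invalid.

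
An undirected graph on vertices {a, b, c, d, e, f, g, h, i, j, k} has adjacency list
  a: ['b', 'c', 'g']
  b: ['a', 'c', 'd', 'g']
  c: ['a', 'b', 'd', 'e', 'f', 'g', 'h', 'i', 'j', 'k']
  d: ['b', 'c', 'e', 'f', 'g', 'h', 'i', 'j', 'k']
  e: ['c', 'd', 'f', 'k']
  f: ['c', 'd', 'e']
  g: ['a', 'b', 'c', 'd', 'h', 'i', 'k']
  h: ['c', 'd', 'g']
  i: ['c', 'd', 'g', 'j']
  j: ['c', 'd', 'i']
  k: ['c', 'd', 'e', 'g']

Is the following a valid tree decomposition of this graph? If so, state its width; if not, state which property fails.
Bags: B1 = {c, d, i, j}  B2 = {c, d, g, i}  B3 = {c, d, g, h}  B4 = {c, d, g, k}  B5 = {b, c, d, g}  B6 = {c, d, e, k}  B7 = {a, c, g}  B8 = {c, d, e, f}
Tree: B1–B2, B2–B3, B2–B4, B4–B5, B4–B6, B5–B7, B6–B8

No — edge (b,a) lies in no bag.

A tree decomposition must satisfy three properties: every vertex lies in some bag; for every edge, both endpoints lie together in some bag; and for every vertex, the bags containing it form a connected subtree. Here edge (b,a) lies in no bag, so the decomposition is invalid.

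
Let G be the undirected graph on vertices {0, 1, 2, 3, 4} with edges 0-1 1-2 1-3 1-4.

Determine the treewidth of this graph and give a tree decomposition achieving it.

Treewidth 1.
One such decomposition:
Bags: B1 = {0, 1}  B2 = {1, 4}  B3 = {1, 3}  B4 = {1, 2}
Tree: B1–B2, B2–B3, B3–B4

Each bag holds 2 vertices, so the decomposition has width 1, which upper-bounds the treewidth. Since G has at least one edge (e.g. 0–1), it is not an edgeless graph, so tw(G) ≥ 1. Therefore the treewidth is 1.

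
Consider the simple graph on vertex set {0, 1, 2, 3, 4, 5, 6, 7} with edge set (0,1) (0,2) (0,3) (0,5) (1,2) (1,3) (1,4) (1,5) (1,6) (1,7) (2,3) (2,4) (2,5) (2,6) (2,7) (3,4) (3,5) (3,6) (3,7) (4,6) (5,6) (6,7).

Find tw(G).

4

A width-4 tree decomposition is:
Bags: B1 = {1, 2, 3, 6, 7}  B2 = {1, 2, 3, 5, 6}  B3 = {0, 1, 2, 3, 5}  B4 = {1, 2, 3, 4, 6}
Tree: B1–B2, B2–B3, B1–B4
The largest bag has 5 vertices, giving width 4; this decomposition certifies tw(G) ≤ 4. On the other hand G contains the 5-clique {0, 1, 2, 3, 5}. A clique must lie in a single bag of any decomposition, so no decomposition can have width below 4. Therefore the treewidth is 4.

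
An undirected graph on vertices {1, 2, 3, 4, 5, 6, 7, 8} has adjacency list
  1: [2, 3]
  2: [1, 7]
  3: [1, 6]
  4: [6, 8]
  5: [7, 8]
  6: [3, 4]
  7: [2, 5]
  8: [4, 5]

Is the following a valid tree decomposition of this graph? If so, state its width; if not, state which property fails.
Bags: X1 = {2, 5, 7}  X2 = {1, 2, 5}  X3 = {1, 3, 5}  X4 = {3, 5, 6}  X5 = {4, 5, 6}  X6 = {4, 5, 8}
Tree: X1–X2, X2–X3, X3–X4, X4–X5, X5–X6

Yes; width 2.

Vertex coverage: the bags together contain {1, 2, 3, 4, 5, 6, 7, 8}, the full vertex set. Edge coverage: each edge of G has both endpoints in at least one bag. Running intersection: for every vertex, the bags containing it form a connected subtree. All three properties hold, so this is a valid tree decomposition of width max|bag| − 1 = 2, and hence tw(G) ≤ 2.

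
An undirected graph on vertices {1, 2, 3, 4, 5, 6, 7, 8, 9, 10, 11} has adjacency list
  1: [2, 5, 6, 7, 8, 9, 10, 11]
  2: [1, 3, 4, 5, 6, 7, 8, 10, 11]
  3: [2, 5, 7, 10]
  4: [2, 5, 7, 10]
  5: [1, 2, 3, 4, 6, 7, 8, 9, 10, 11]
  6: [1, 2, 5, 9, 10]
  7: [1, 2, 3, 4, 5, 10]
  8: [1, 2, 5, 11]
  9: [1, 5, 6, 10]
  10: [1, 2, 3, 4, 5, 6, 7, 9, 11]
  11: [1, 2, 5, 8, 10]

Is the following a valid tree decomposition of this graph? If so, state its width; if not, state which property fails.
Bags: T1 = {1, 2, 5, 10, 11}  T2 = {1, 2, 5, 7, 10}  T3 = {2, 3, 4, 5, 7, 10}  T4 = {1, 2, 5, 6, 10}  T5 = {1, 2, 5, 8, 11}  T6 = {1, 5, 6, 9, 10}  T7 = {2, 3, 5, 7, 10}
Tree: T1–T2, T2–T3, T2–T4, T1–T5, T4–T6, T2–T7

No — bags containing vertex 3 are not connected in the tree.

A tree decomposition must satisfy three properties: every vertex lies in some bag; for every edge, both endpoints lie together in some bag; and for every vertex, the bags containing it form a connected subtree. Here bags containing vertex 3 are not connected in the tree, so the decomposition is invalid.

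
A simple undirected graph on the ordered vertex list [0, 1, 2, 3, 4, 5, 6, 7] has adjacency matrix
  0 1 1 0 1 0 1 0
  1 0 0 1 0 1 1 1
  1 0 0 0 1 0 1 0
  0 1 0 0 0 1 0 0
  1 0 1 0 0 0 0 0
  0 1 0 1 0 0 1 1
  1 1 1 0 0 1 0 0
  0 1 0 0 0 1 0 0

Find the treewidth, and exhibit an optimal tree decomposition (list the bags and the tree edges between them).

Treewidth 2.
One optimal decomposition is:
Bags: B1 = {1, 5, 6}  B2 = {1, 5, 7}  B3 = {0, 1, 6}  B4 = {1, 3, 5}  B5 = {0, 2, 6}  B6 = {0, 2, 4}
Tree: B1–B2, B1–B3, B1–B4, B3–B5, B5–B6

Each bag holds 3 vertices, so the decomposition has width 2, which upper-bounds the treewidth. For the lower bound, the 3 vertices {0, 1, 6} are pairwise adjacent, and any tree decomposition puts a clique entirely inside one bag — forcing width ≥ 2. Therefore the treewidth is 2.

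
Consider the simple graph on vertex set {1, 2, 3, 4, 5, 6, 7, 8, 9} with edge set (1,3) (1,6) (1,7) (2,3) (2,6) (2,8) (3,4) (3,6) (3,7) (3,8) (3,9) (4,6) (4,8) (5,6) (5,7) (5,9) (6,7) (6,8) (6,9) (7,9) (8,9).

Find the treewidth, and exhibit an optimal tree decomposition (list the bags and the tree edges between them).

Treewidth 3.
Bags: B1 = {2, 3, 6, 8}  B2 = {3, 6, 8, 9}  B3 = {3, 4, 6, 8}  B4 = {3, 6, 7, 9}  B5 = {5, 6, 7, 9}  B6 = {1, 3, 6, 7}
Tree: B1–B2, B2–B3, B2–B4, B4–B5, B4–B6

Every bag has size at most 4, so the width is 4 − 1 = 3 and tw(G) ≤ 3. For the lower bound, the 4 vertices {3, 6, 8, 9} are pairwise adjacent, and any tree decomposition puts a clique entirely inside one bag — forcing width ≥ 3. The upper and lower bounds meet at 3, so that is the treewidth.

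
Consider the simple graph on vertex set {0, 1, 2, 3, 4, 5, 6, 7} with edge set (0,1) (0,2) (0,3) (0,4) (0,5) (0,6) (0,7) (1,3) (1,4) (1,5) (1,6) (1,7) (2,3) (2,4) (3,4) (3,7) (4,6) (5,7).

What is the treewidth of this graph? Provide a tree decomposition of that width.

Every bag has size at most 4, so the width is 4 − 1 = 3 and tw(G) ≤ 3. On the other hand G contains the 4-clique {0, 1, 3, 4}. A clique must lie in a single bag of any decomposition, so no decomposition can have width below 3. The upper and lower bounds meet at 3, so that is the treewidth.

Treewidth 3.
One optimal decomposition is:
Bags: B1 = {0, 1, 3, 4}  B2 = {0, 1, 3, 7}  B3 = {0, 1, 5, 7}  B4 = {0, 2, 3, 4}  B5 = {0, 1, 4, 6}
Tree: B1–B2, B2–B3, B1–B4, B1–B5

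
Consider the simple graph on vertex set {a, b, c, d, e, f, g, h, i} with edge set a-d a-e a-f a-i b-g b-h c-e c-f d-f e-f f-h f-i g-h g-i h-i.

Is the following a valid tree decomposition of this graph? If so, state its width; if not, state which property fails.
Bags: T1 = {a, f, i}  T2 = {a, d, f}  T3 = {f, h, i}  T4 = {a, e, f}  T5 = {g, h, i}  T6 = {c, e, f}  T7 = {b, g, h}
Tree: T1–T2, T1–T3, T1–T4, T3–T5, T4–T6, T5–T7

Checking the three conditions: (i) the bags cover all of {a, b, c, d, e, f, g, h, i}; (ii) for each edge, some bag contains both endpoints; (iii) the bags containing any fixed vertex form a subtree. All hold, so the decomposition is valid with width 3 − 1 = 2.

Yes; width 2.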